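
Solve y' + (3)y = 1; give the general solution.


P(x) = 3, Q(x) = 1; integrating factor μ = e^(3x).
(μ y)' = e^(3x) ⇒ μ y = (1/3)e^(3x) + C.
Divide by μ: y = 1/3 + Ce^(-3x).


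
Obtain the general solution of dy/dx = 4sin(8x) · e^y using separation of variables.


Separate: e^(-y) dy = 4sin(8x) dx.
Integrate: -e^(-y) = -(1/2)cos(8x) + C₀.
Rearrange: e^(-y) = (1/2)cos(8x) + C.


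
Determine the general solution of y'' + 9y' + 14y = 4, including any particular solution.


Characteristic roots of r² + 9r + 14 = 0 are -2, -7.
y_h = C₁e^(-2x) + C₂e^(-7x).
Constant forcing; try y_p = A. Then 14A = 4 ⇒ A = 2/7.
General solution: y = C₁e^(-2x) + C₂e^(-7x) + 2/7.


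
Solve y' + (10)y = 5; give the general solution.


P(x) = 10, Q(x) = 5; integrating factor μ = e^(10x).
(μ y)' = 5e^(10x) ⇒ μ y = (1/2)e^(10x) + C.
Divide by μ: y = 1/2 + Ce^(-10x).


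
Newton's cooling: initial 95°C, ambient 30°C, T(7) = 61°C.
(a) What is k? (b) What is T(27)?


Newton's law: T(t) = T_a + (T₀ - T_a)e^(-kt).
(a) Use T(7) = 61: (61 - 30)/(95 - 30) = e^(-k·7), so k = -ln(0.477)/7 ≈ 0.1058.
(b) Apply k to t = 27: T(27) = 30 + (65)e^(-2.856) ≈ 33.7°C.


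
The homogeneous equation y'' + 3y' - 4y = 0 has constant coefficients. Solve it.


Characteristic equation: r² + 3r - 4 = 0.
Factor: (r + 4)(r - 1) = 0 ⇒ r = -4, 1 (distinct real).
General solution: y = C₁e^(-4x) + C₂e^(x).


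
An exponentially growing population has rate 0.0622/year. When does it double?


Exponential growth: P(t) = P₀ e^(0.0622t). Set P(t)/P₀ = 2: e^(0.0622t) = 2.
Solve: t = ln(2)/0.0622 ≈ 11.14 years.


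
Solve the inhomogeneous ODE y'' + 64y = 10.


Homogeneous part: r² + 64 = 0 ⇒ r = ±8i, so y_h = C₁cos(8x) + C₂sin(8x).
Try constant y_p = A; plug in: 64A = 10 ⇒ A = 5/32.
General solution: y = C₁cos(8x) + C₂sin(8x) + 5/32.


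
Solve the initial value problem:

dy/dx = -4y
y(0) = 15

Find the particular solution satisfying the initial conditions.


General solution of y' = -4y is y = Ce^(-4x).
Apply y(0) = 15: C = 15.
Particular solution: y = 15e^(-4x).


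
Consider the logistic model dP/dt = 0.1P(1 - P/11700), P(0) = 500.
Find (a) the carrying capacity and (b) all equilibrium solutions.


Logistic ODE dP/dt = 0.1P(1 - P/11700) has equilibria where dP/dt = 0, i.e. P = 0 or P = 11700.
The coefficient (1 - P/K) = 0 when P = K, identifying K = 11700 as the carrying capacity.
(a) K = 11700; (b) equilibria P = 0 and P = 11700.


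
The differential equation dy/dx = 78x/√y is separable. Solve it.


Separate: √y dy = 78x dx.
Integrate: (2/3)y^(3/2) = 39x² + C.


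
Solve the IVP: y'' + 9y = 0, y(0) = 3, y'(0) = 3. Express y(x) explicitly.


Characteristic roots of r² + 9 = 0 are ±3i, so y = C₁cos(3x) + C₂sin(3x).
Apply y(0) = 3: C₁ = 3. Differentiate and apply y'(0) = 3: 3·C₂ = 3, so C₂ = 1.
Particular solution: y = 3cos(3x) + sin(3x).


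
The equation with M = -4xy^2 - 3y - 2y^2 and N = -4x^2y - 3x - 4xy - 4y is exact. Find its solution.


Check exactness: ∂M/∂y = -8xy - 3 - 4y and ∂N/∂x = -8xy - 3 - 4y; equal, so the equation is exact.
Integrate M with respect to x (treating y as constant): ∫M dx = -2x^2y^2 - 3xy - 2xy^2 + h(y).
Differentiate w.r.t. y and set equal to N: the x-dependent terms already match, leaving h'(y) = -4y. Integrate: h(y) = -2y^2.
So F(x,y) = -2x^2y^2 - 3xy - 2xy^2 - 2y^2.
General solution: -2x^2y^2 - 3xy - 2xy^2 - 2y^2 = C.


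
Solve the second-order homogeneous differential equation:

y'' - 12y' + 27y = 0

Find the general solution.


Characteristic equation: r² - 12r + 27 = 0.
Factor: (r - 9)(r - 3) = 0 ⇒ r = 9, 3 (distinct real).
General solution: y = C₁e^(9x) + C₂e^(3x).


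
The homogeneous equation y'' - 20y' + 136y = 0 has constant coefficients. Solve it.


Characteristic equation: r² - 20r + 136 = 0.
Discriminant is negative; roots r = 10 ± 6i (complex conjugate pair).
General solution uses e^(α x)(C₁ cos(β x) + C₂ sin(β x)): y = e^(10x)(C₁cos(6x) + C₂sin(6x)).


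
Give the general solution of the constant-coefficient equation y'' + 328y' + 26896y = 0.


Characteristic equation: r² + 328r + 26896 = 0, i.e. (r + 164)² = 0.
Repeated root r = -164; include an x factor for the second linearly independent solution.
General solution: y = (C₁ + C₂x)e^(-164x).


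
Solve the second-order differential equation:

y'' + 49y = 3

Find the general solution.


Homogeneous part: r² + 49 = 0 ⇒ r = ±7i, so y_h = C₁cos(7x) + C₂sin(7x).
Try constant y_p = A; plug in: 49A = 3 ⇒ A = 3/49.
General solution: y = C₁cos(7x) + C₂sin(7x) + 3/49.


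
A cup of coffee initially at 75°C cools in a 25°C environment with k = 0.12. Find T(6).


Newton's law: dT/dt = -k(T - T_a) has solution T(t) = T_a + (T₀ - T_a)e^(-kt).
Plug in T_a = 25, T₀ = 75, k = 0.12, t = 6: T(6) = 25 + (50)e^(-0.72) ≈ 49.3°C.


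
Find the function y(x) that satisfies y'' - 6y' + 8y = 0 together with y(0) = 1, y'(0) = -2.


Characteristic roots of r² - 6r + 8 = 0 are 4, 2.
General solution y = c₁ e^(4x) + c₂ e^(2x).
Apply y(0) = 1: c₁ + c₂ = 1. Apply y'(0) = -2: 4 c₁ + 2 c₂ = -2.
Solve: c₁ = -2, c₂ = 3.
Particular solution: y = -2e^(4x) + 3e^(2x).


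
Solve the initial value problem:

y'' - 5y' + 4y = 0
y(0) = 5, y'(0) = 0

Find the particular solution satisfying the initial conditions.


Characteristic roots of r² - 5r + 4 = 0 are 4, 1.
General solution y = c₁ e^(4x) + c₂ e^(x).
Apply y(0) = 5: c₁ + c₂ = 5. Apply y'(0) = 0: 4 c₁ + 1 c₂ = 0.
Solve: c₁ = -5/3, c₂ = 20/3.
Particular solution: y = -(5/3)e^(4x) + (20/3)e^(x).


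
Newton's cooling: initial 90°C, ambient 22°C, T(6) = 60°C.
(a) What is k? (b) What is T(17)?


Newton's law: T(t) = T_a + (T₀ - T_a)e^(-kt).
(a) Use T(6) = 60: (60 - 22)/(90 - 22) = e^(-k·6), so k = -ln(0.559)/6 ≈ 0.0970.
(b) Apply k to t = 17: T(17) = 22 + (68)e^(-1.649) ≈ 35.1°C.


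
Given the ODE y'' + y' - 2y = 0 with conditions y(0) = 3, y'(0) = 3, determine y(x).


Characteristic roots of r² + r - 2 = 0 are -2, 1.
General solution y = c₁ e^(-2x) + c₂ e^(x).
Apply y(0) = 3: c₁ + c₂ = 3. Apply y'(0) = 3: -2 c₁ + 1 c₂ = 3.
Solve: c₁ = 0, c₂ = 3.
Particular solution: y = 0e^(-2x) + 3e^(x).


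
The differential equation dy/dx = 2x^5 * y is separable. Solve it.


Separate variables: dy/y = 2x^5 dx.
Integrate: ln|y| = (1/3)x^6 + C₀.
Exponentiate: y = Ce^((1/3)x^6).


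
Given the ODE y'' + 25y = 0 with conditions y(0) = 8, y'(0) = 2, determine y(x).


Characteristic roots of r² + 25 = 0 are ±5i, so y = C₁cos(5x) + C₂sin(5x).
Apply y(0) = 8: C₁ = 8. Differentiate and apply y'(0) = 2: 5·C₂ = 2, so C₂ = 2/5.
Particular solution: y = 8cos(5x) + (2/5)sin(5x).


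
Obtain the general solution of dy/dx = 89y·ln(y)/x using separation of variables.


Separate: dy/[y ln(y)] = 89 dx/x.
Substitute u = ln(y): du/u = 89 dx/x.
Integrate: ln|ln(y)| = 89ln|x| + C₀, hence ln(y) = C·x^89.


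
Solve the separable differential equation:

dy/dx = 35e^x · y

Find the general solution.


Separate variables: dy/y = 35e^x dx.
Integrate: ln|y| = 35e^x + C₀.
Exponentiate: y = Ce^(35e^x).


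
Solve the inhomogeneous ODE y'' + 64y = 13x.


Homogeneous: r² + 64 = 0 ⇒ r = ±8i, y_h = C₁cos(8x) + C₂sin(8x).
Polynomial forcing; try y_p = Ax + B. Then y_p'' + 64 y_p = 64(Ax + B) = 13x, so B = 0 and A = 13/64.
General solution: y = C₁cos(8x) + C₂sin(8x) + (13/64)x.


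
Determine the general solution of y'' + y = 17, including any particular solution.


Homogeneous part: r² + 1 = 0 ⇒ r = ±1i, so y_h = C₁cos(x) + C₂sin(x).
Try constant y_p = A; plug in: 1A = 17 ⇒ A = 17.
General solution: y = C₁cos(x) + C₂sin(x) + 17.


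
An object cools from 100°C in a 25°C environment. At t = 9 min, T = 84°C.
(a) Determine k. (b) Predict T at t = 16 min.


Newton's law: T(t) = T_a + (T₀ - T_a)e^(-kt).
(a) Use T(9) = 84: (84 - 25)/(100 - 25) = e^(-k·9), so k = -ln(0.787)/9 ≈ 0.0267.
(b) Apply k to t = 16: T(16) = 25 + (75)e^(-0.427) ≈ 74.0°C.


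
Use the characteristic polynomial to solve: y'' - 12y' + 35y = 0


Characteristic equation: r² - 12r + 35 = 0.
Factor: (r - 5)(r - 7) = 0 ⇒ r = 5, 7 (distinct real).
General solution: y = C₁e^(5x) + C₂e^(7x).


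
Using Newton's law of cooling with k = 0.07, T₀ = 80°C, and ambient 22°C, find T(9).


Newton's law: dT/dt = -k(T - T_a) has solution T(t) = T_a + (T₀ - T_a)e^(-kt).
Plug in T_a = 22, T₀ = 80, k = 0.07, t = 9: T(9) = 22 + (58)e^(-0.63) ≈ 52.9°C.


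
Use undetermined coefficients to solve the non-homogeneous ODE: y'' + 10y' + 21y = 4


Characteristic roots of r² + 10r + 21 = 0 are -7, -3.
y_h = C₁e^(-7x) + C₂e^(-3x).
Constant forcing; try y_p = A. Then 21A = 4 ⇒ A = 4/21.
General solution: y = C₁e^(-7x) + C₂e^(-3x) + 4/21.


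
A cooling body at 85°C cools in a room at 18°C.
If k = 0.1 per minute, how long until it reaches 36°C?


From T(t) = T_a + (T₀ - T_a)e^(-kt), set T(t) = 36:
(36 - 18) / (85 - 18) = e^(-0.1t), so t = -ln(0.269)/0.1 ≈ 13.1 minutes.


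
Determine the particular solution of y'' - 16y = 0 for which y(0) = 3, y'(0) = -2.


Characteristic roots of r² - 16 = 0 are 4, -4.
General solution y = c₁ e^(4x) + c₂ e^(-4x).
Apply y(0) = 3: c₁ + c₂ = 3. Apply y'(0) = -2: 4 c₁ - 4 c₂ = -2.
Solve: c₁ = 5/4, c₂ = 7/4.
Particular solution: y = (5/4)e^(4x) + (7/4)e^(-4x).


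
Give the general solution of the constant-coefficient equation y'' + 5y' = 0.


Characteristic equation: r² + 5r = 0.
Factor: (r + 5)(r - 0) = 0 ⇒ r = -5, 0 (distinct real).
General solution: y = C₁e^(-5x) + C₂.


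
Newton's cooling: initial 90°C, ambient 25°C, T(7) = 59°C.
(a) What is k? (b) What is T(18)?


Newton's law: T(t) = T_a + (T₀ - T_a)e^(-kt).
(a) Use T(7) = 59: (59 - 25)/(90 - 25) = e^(-k·7), so k = -ln(0.523)/7 ≈ 0.0926.
(b) Apply k to t = 18: T(18) = 25 + (65)e^(-1.666) ≈ 37.3°C.


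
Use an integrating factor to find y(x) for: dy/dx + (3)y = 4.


P(x) = 3, Q(x) = 4; integrating factor μ = e^(3x).
(μ y)' = 4e^(3x) ⇒ μ y = (4/3)e^(3x) + C.
Divide by μ: y = 4/3 + Ce^(-3x).


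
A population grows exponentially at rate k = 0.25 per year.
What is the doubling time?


Exponential growth: P(t) = P₀ e^(0.25t). Set P(t)/P₀ = 2: e^(0.25t) = 2.
Solve: t = ln(2)/0.25 ≈ 2.77 years.


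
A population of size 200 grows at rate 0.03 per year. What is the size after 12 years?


The ODE dP/dt = 0.03P has solution P(t) = P(0)e^(0.03t).
Substitute P(0) = 200 and t = 12: P(12) = 200 e^(0.36) ≈ 287.


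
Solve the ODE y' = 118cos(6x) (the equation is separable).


g(y) = 1, so integrate directly: y = ∫ 118cos(6x) dx = (59/3)sin(6x) + C.


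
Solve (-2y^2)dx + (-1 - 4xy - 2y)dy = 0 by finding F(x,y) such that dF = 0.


Check exactness: ∂M/∂y = -4y and ∂N/∂x = -4y; equal, so the equation is exact.
Integrate M with respect to x (treating y as constant): ∫M dx = -2xy^2 + h(y).
Differentiate w.r.t. y and set equal to N: the x-dependent terms already match, leaving h'(y) = -1 - 2y. Integrate: h(y) = -y - y^2.
So F(x,y) = -y - 2xy^2 - y^2.
General solution: -y - 2xy^2 - y^2 = C.


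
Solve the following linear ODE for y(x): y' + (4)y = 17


P(x) = 4, Q(x) = 17; integrating factor μ = e^(4x).
(μ y)' = 17e^(4x) ⇒ μ y = (17/4)e^(4x) + C.
Divide by μ: y = 17/4 + Ce^(-4x).


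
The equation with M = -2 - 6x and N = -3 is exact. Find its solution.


Check exactness: ∂M/∂y = 0 and ∂N/∂x = 0; equal, so the equation is exact.
Integrate M with respect to x (treating y as constant): ∫M dx = -2x - 3x^2 + h(y).
Differentiate w.r.t. y and set equal to N: the x-dependent terms already match, leaving h'(y) = -3. Integrate: h(y) = -3y.
So F(x,y) = -2x - 3x^2 - 3y.
General solution: -2x - 3x^2 - 3y = C.


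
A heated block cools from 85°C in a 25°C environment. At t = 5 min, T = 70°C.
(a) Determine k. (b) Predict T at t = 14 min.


Newton's law: T(t) = T_a + (T₀ - T_a)e^(-kt).
(a) Use T(5) = 70: (70 - 25)/(85 - 25) = e^(-k·5), so k = -ln(0.750)/5 ≈ 0.0575.
(b) Apply k to t = 14: T(14) = 25 + (60)e^(-0.806) ≈ 51.8°C.


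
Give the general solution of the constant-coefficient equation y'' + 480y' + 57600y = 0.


Characteristic equation: r² + 480r + 57600 = 0, i.e. (r + 240)² = 0.
Repeated root r = -240; include an x factor for the second linearly independent solution.
General solution: y = (C₁ + C₂x)e^(-240x).


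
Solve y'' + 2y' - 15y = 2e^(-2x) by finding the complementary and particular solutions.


Characteristic roots of r² + 2r - 15 = 0 are -5, 3.
y_h = C₁e^(-5x) + C₂e^(3x).
Forcing exponent -2 is not a characteristic root; try y_p = Ae^(-2x).
Substitute: A·(4 + (2)·-2 + (-15)) = A·-15 = 2, so A = -2/15.
General solution: y = C₁e^(-5x) + C₂e^(3x) - (2/15)e^(-2x).


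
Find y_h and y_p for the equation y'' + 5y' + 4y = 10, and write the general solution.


Characteristic roots of r² + 5r + 4 = 0 are -1, -4.
y_h = C₁e^(-x) + C₂e^(-4x).
Constant forcing; try y_p = A. Then 4A = 10 ⇒ A = 5/2.
General solution: y = C₁e^(-x) + C₂e^(-4x) + 5/2.


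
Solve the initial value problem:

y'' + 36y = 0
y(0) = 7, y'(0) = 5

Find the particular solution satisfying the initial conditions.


Characteristic roots of r² + 36 = 0 are ±6i, so y = C₁cos(6x) + C₂sin(6x).
Apply y(0) = 7: C₁ = 7. Differentiate and apply y'(0) = 5: 6·C₂ = 5, so C₂ = 5/6.
Particular solution: y = 7cos(6x) + (5/6)sin(6x).


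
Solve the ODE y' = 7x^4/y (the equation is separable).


Separate variables: y dy = 7x^4 dx.
Integrate both sides: y²/2 = (7/5)x^5 + C₀.
Multiply by 2: y² = (14/5)x^5 + C.


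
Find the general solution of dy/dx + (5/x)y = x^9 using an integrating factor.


P(x) = 5/x ⇒ μ = x^5.
(x^5 y)' = x^5·x^9 = x^14.
Integrate: x^5 y = x^15/(15) + C.
Solve for y: y = (1/15)x^10 + C/x^5.


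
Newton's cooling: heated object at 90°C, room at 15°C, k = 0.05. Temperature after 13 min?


Newton's law: dT/dt = -k(T - T_a) has solution T(t) = T_a + (T₀ - T_a)e^(-kt).
Plug in T_a = 15, T₀ = 90, k = 0.05, t = 13: T(13) = 15 + (75)e^(-0.65) ≈ 54.2°C.


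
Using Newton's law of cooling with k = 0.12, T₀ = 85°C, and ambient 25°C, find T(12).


Newton's law: dT/dt = -k(T - T_a) has solution T(t) = T_a + (T₀ - T_a)e^(-kt).
Plug in T_a = 25, T₀ = 85, k = 0.12, t = 12: T(12) = 25 + (60)e^(-1.44) ≈ 39.2°C.


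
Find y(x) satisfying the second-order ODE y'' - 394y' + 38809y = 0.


Characteristic equation: r² - 394r + 38809 = 0, i.e. (r - 197)² = 0.
Repeated root r = 197; include an x factor for the second linearly independent solution.
General solution: y = (C₁ + C₂x)e^(197x).


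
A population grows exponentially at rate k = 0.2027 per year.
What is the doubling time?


Exponential growth: P(t) = P₀ e^(0.2027t). Set P(t)/P₀ = 2: e^(0.2027t) = 2.
Solve: t = ln(2)/0.2027 ≈ 3.42 years.


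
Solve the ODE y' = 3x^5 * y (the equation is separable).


Separate variables: dy/y = 3x^5 dx.
Integrate: ln|y| = (1/2)x^6 + C₀.
Exponentiate: y = Ce^((1/2)x^6).


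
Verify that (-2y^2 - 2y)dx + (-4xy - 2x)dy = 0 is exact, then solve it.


Check exactness: ∂M/∂y = -4y - 2 and ∂N/∂x = -4y - 2; equal, so the equation is exact.
Integrate M with respect to x (treating y as constant): ∫M dx = -2xy^2 - 2xy + h(y).
Differentiate w.r.t. y and set equal to N: all terms match, so h'(y) = 0 and h is a constant absorbed into C.
General solution: -2xy^2 - 2xy = C.


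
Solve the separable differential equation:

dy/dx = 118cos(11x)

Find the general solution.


g(y) = 1, so integrate directly: y = ∫ 118cos(11x) dx = (118/11)sin(11x) + C.


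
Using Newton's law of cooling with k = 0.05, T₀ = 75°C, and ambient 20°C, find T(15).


Newton's law: dT/dt = -k(T - T_a) has solution T(t) = T_a + (T₀ - T_a)e^(-kt).
Plug in T_a = 20, T₀ = 75, k = 0.05, t = 15: T(15) = 20 + (55)e^(-0.75) ≈ 46.0°C.


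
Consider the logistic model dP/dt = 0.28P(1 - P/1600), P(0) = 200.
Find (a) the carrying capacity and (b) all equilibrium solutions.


Logistic ODE dP/dt = 0.28P(1 - P/1600) has equilibria where dP/dt = 0, i.e. P = 0 or P = 1600.
The coefficient (1 - P/K) = 0 when P = K, identifying K = 1600 as the carrying capacity.
(a) K = 1600; (b) equilibria P = 0 and P = 1600.


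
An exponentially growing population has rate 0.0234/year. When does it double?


Exponential growth: P(t) = P₀ e^(0.0234t). Set P(t)/P₀ = 2: e^(0.0234t) = 2.
Solve: t = ln(2)/0.0234 ≈ 29.62 years.


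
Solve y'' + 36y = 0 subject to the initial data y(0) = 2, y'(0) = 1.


Characteristic roots of r² + 36 = 0 are ±6i, so y = C₁cos(6x) + C₂sin(6x).
Apply y(0) = 2: C₁ = 2. Differentiate and apply y'(0) = 1: 6·C₂ = 1, so C₂ = 1/6.
Particular solution: y = 2cos(6x) + (1/6)sin(6x).


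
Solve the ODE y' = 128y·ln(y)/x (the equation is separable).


Separate: dy/[y ln(y)] = 128 dx/x.
Substitute u = ln(y): du/u = 128 dx/x.
Integrate: ln|ln(y)| = 128ln|x| + C₀, hence ln(y) = C·x^128.


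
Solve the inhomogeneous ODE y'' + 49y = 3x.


Homogeneous: r² + 49 = 0 ⇒ r = ±7i, y_h = C₁cos(7x) + C₂sin(7x).
Polynomial forcing; try y_p = Ax + B. Then y_p'' + 49 y_p = 49(Ax + B) = 3x, so B = 0 and A = 3/49.
General solution: y = C₁cos(7x) + C₂sin(7x) + (3/49)x.


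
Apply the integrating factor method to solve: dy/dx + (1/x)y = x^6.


P(x) = 1/x ⇒ μ = x^1.
(x^1 y)' = x^7 ⇒ x^1 y = x^8/(8) + C.
Solve for y: y = (1/8)x^7 + C/x^1.


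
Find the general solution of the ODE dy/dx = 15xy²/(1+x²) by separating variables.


Separate: dy/y² = 15x/(1+x²) dx.
Integrate LHS: ∫ dy/y² = -1/y.
Integrate RHS via u = 1+x²: (15/2)ln(1+x²) + C.
Result: -1/y = (15/2)ln(1+x²) + C.


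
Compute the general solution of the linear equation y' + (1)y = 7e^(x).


P(x) = 1 ⇒ μ = e^(x).
(μ y)' = 7e^(2x) ⇒ μ y = (7/2)e^(2x) + C.
Divide by μ: y = (7/2)e^(x) + Ce^(-x).


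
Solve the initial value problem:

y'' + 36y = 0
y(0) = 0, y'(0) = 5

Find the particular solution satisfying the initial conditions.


Characteristic roots of r² + 36 = 0 are ±6i, so y = C₁cos(6x) + C₂sin(6x).
Apply y(0) = 0: C₁ = 0. Differentiate and apply y'(0) = 5: 6·C₂ = 5, so C₂ = 5/6.
Particular solution: y = (5/6)sin(6x).


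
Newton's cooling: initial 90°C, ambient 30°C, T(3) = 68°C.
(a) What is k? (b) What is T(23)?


Newton's law: T(t) = T_a + (T₀ - T_a)e^(-kt).
(a) Use T(3) = 68: (68 - 30)/(90 - 30) = e^(-k·3), so k = -ln(0.633)/3 ≈ 0.1523.
(b) Apply k to t = 23: T(23) = 30 + (60)e^(-3.502) ≈ 31.8°C.


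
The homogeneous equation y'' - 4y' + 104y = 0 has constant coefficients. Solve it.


Characteristic equation: r² - 4r + 104 = 0.
Discriminant is negative; roots r = 2 ± 10i (complex conjugate pair).
General solution uses e^(α x)(C₁ cos(β x) + C₂ sin(β x)): y = e^(2x)(C₁cos(10x) + C₂sin(10x)).


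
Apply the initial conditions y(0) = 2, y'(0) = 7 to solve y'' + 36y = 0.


Characteristic roots of r² + 36 = 0 are ±6i, so y = C₁cos(6x) + C₂sin(6x).
Apply y(0) = 2: C₁ = 2. Differentiate and apply y'(0) = 7: 6·C₂ = 7, so C₂ = 7/6.
Particular solution: y = 2cos(6x) + (7/6)sin(6x).


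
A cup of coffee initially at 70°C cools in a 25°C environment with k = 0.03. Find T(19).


Newton's law: dT/dt = -k(T - T_a) has solution T(t) = T_a + (T₀ - T_a)e^(-kt).
Plug in T_a = 25, T₀ = 70, k = 0.03, t = 19: T(19) = 25 + (45)e^(-0.57) ≈ 50.4°C.


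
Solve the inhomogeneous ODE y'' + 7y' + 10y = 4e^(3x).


Characteristic roots of r² + 7r + 10 = 0 are -2, -5.
y_h = C₁e^(-2x) + C₂e^(-5x).
Forcing exponent 3 is not a characteristic root; try y_p = Ae^(3x).
Substitute: A·(9 + (7)·3 + (10)) = A·40 = 4, so A = 1/10.
General solution: y = C₁e^(-2x) + C₂e^(-5x) + (1/10)e^(3x).


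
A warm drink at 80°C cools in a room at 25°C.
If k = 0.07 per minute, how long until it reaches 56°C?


From T(t) = T_a + (T₀ - T_a)e^(-kt), set T(t) = 56:
(56 - 25) / (80 - 25) = e^(-0.07t), so t = -ln(0.564)/0.07 ≈ 8.2 minutes.


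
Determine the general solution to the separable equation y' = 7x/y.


Separate variables: y dy = 7x dx.
Integrate both sides: y²/2 = (7/2)x^2 + C₀.
Multiply by 2: y² = 7x^2 + C.


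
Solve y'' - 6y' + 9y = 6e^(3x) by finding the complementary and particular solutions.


Characteristic polynomial (r - 3)² = 0; repeated root r = 3.
y_h = (C₁ + C₂x)e^(3x). Forcing matches the repeated root (resonance), so try y_p = Ax² e^(3x).
Substitute and solve for A: 2A = 6, so A = 3.
General solution: y = (C₁ + C₂x + 3x²)e^(3x).


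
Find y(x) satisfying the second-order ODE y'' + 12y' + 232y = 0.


Characteristic equation: r² + 12r + 232 = 0.
Discriminant is negative; roots r = -6 ± 14i (complex conjugate pair).
General solution uses e^(α x)(C₁ cos(β x) + C₂ sin(β x)): y = e^(-6x)(C₁cos(14x) + C₂sin(14x)).


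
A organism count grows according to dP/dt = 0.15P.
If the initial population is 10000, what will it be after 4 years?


The ODE dP/dt = 0.15P has solution P(t) = P(0)e^(0.15t).
Substitute P(0) = 10000 and t = 4: P(4) = 10000 e^(0.60) ≈ 18221.


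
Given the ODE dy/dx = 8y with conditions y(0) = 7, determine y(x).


General solution of y' = 8y is y = Ce^(8x).
Apply y(0) = 7: C = 7.
Particular solution: y = 7e^(8x).


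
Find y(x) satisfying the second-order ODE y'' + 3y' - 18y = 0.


Characteristic equation: r² + 3r - 18 = 0.
Factor: (r - 3)(r + 6) = 0 ⇒ r = 3, -6 (distinct real).
General solution: y = C₁e^(3x) + C₂e^(-6x).


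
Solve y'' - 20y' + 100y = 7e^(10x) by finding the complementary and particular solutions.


Characteristic polynomial (r - 10)² = 0; repeated root r = 10.
y_h = (C₁ + C₂x)e^(10x). Forcing matches the repeated root (resonance), so try y_p = Ax² e^(10x).
Substitute and solve for A: 2A = 7, so A = 7/2.
General solution: y = (C₁ + C₂x + (7/2)x²)e^(10x).


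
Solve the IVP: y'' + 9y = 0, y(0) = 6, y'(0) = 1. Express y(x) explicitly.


Characteristic roots of r² + 9 = 0 are ±3i, so y = C₁cos(3x) + C₂sin(3x).
Apply y(0) = 6: C₁ = 6. Differentiate and apply y'(0) = 1: 3·C₂ = 1, so C₂ = 1/3.
Particular solution: y = 6cos(3x) + (1/3)sin(3x).


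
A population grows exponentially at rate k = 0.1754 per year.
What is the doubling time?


Exponential growth: P(t) = P₀ e^(0.1754t). Set P(t)/P₀ = 2: e^(0.1754t) = 2.
Solve: t = ln(2)/0.1754 ≈ 3.95 years.


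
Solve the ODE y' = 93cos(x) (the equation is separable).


g(y) = 1, so integrate directly: y = ∫ 93cos(x) dx = 93sin(x) + C.


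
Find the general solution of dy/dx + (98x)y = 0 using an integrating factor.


P(x) = 98x ⇒ μ = e^(49x²).
Q(x) = 0 so μ y is constant: y = Ce^(-49x²).


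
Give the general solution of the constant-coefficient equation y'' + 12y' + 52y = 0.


Characteristic equation: r² + 12r + 52 = 0.
Discriminant is negative; roots r = -6 ± 4i (complex conjugate pair).
General solution uses e^(α x)(C₁ cos(β x) + C₂ sin(β x)): y = e^(-6x)(C₁cos(4x) + C₂sin(4x)).


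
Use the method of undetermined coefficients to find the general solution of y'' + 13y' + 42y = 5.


Characteristic roots of r² + 13r + 42 = 0 are -6, -7.
y_h = C₁e^(-6x) + C₂e^(-7x).
Constant forcing; try y_p = A. Then 42A = 5 ⇒ A = 5/42.
General solution: y = C₁e^(-6x) + C₂e^(-7x) + 5/42.


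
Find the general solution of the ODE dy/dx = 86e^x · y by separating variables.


Separate variables: dy/y = 86e^x dx.
Integrate: ln|y| = 86e^x + C₀.
Exponentiate: y = Ce^(86e^x).


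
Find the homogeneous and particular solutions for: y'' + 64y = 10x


Homogeneous: r² + 64 = 0 ⇒ r = ±8i, y_h = C₁cos(8x) + C₂sin(8x).
Polynomial forcing; try y_p = Ax + B. Then y_p'' + 64 y_p = 64(Ax + B) = 10x, so B = 0 and A = 5/32.
General solution: y = C₁cos(8x) + C₂sin(8x) + (5/32)x.


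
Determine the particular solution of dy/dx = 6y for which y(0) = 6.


General solution of y' = 6y is y = Ce^(6x).
Apply y(0) = 6: C = 6.
Particular solution: y = 6e^(6x).


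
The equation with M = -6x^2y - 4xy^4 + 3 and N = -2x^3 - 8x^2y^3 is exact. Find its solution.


Check exactness: ∂M/∂y = -6x^2 - 16xy^3 and ∂N/∂x = -6x^2 - 16xy^3; equal, so the equation is exact.
Integrate M with respect to x (treating y as constant): ∫M dx = -2x^3y - 2x^2y^4 + 3x + h(y).
Differentiate w.r.t. y and set equal to N: all terms match, so h'(y) = 0 and h is a constant absorbed into C.
General solution: -2x^3y - 2x^2y^4 + 3x = C.


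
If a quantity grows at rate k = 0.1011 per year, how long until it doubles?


Exponential growth: P(t) = P₀ e^(0.1011t). Set P(t)/P₀ = 2: e^(0.1011t) = 2.
Solve: t = ln(2)/0.1011 ≈ 6.86 years.


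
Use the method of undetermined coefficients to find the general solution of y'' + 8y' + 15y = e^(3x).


Characteristic roots of r² + 8r + 15 = 0 are -3, -5.
y_h = C₁e^(-3x) + C₂e^(-5x).
Forcing exponent 3 is not a characteristic root; try y_p = Ae^(3x).
Substitute: A·(9 + (8)·3 + (15)) = A·48 = 1, so A = 1/48.
General solution: y = C₁e^(-3x) + C₂e^(-5x) + (1/48)e^(3x).


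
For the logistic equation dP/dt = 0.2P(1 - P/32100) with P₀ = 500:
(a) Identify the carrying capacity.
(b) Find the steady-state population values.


Logistic ODE dP/dt = 0.2P(1 - P/32100) has equilibria where dP/dt = 0, i.e. P = 0 or P = 32100.
The coefficient (1 - P/K) = 0 when P = K, identifying K = 32100 as the carrying capacity.
(a) K = 32100; (b) equilibria P = 0 and P = 32100.


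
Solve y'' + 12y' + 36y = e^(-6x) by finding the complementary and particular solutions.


Characteristic polynomial (r + 6)² = 0; repeated root r = -6.
y_h = (C₁ + C₂x)e^(-6x). Forcing matches the repeated root (resonance), so try y_p = Ax² e^(-6x).
Substitute and solve for A: 2A = 1, so A = 1/2.
General solution: y = (C₁ + C₂x + (1/2)x²)e^(-6x).


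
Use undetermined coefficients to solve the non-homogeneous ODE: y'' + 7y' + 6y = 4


Characteristic roots of r² + 7r + 6 = 0 are -1, -6.
y_h = C₁e^(-x) + C₂e^(-6x).
Constant forcing; try y_p = A. Then 6A = 4 ⇒ A = 2/3.
General solution: y = C₁e^(-x) + C₂e^(-6x) + 2/3.


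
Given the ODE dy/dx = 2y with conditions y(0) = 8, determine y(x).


General solution of y' = 2y is y = Ce^(2x).
Apply y(0) = 8: C = 8.
Particular solution: y = 8e^(2x).


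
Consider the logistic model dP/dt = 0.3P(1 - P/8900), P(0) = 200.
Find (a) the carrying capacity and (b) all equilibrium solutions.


Logistic ODE dP/dt = 0.3P(1 - P/8900) has equilibria where dP/dt = 0, i.e. P = 0 or P = 8900.
The coefficient (1 - P/K) = 0 when P = K, identifying K = 8900 as the carrying capacity.
(a) K = 8900; (b) equilibria P = 0 and P = 8900.


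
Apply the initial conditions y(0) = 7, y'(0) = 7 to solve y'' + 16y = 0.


Characteristic roots of r² + 16 = 0 are ±4i, so y = C₁cos(4x) + C₂sin(4x).
Apply y(0) = 7: C₁ = 7. Differentiate and apply y'(0) = 7: 4·C₂ = 7, so C₂ = 7/4.
Particular solution: y = 7cos(4x) + (7/4)sin(4x).


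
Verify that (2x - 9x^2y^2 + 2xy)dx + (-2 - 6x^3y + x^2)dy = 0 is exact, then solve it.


Check exactness: ∂M/∂y = -18x^2y + 2x and ∂N/∂x = -18x^2y + 2x; equal, so the equation is exact.
Integrate M with respect to x (treating y as constant): ∫M dx = x^2 - 3x^3y^2 + x^2y + h(y).
Differentiate w.r.t. y and set equal to N: the x-dependent terms already match, leaving h'(y) = -2. Integrate: h(y) = -2y.
So F(x,y) = x^2 - 2y - 3x^3y^2 + x^2y.
General solution: x^2 - 2y - 3x^3y^2 + x^2y = C.


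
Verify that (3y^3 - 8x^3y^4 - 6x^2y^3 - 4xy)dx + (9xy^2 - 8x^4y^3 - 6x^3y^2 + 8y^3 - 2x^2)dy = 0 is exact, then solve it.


Check exactness: ∂M/∂y = 9y^2 - 32x^3y^3 - 18x^2y^2 - 4x and ∂N/∂x = 9y^2 - 32x^3y^3 - 18x^2y^2 - 4x; equal, so the equation is exact.
Integrate M with respect to x (treating y as constant): ∫M dx = 3xy^3 - 2x^4y^4 - 2x^3y^3 - 2x^2y + h(y).
Differentiate w.r.t. y and set equal to N: the x-dependent terms already match, leaving h'(y) = 8y^3. Integrate: h(y) = 2y^4.
So F(x,y) = 3xy^3 - 2x^4y^4 - 2x^3y^3 + 2y^4 - 2x^2y.
General solution: 3xy^3 - 2x^4y^4 - 2x^3y^3 + 2y^4 - 2x^2y = C.


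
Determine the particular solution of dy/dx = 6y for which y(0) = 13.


General solution of y' = 6y is y = Ce^(6x).
Apply y(0) = 13: C = 13.
Particular solution: y = 13e^(6x).


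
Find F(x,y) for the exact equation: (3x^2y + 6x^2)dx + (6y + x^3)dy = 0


Check exactness: ∂M/∂y = 3x^2 and ∂N/∂x = 3x^2; equal, so the equation is exact.
Integrate M with respect to x (treating y as constant): ∫M dx = x^3y + 2x^3 + h(y).
Differentiate w.r.t. y and set equal to N: the x-dependent terms already match, leaving h'(y) = 6y. Integrate: h(y) = 3y^2.
So F(x,y) = 3y^2 + x^3y + 2x^3.
General solution: 3y^2 + x^3y + 2x^3 = C.


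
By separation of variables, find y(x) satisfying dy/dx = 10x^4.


Integrate both sides with respect to x: y = ∫ 10x^4 dx = 2x^5 + C.


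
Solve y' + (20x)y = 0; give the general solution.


P(x) = 20x ⇒ μ = e^(10x²).
Q(x) = 0 so μ y is constant: y = Ce^(-10x²).


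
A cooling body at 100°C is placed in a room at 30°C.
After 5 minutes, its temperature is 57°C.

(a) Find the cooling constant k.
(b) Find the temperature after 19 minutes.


Newton's law: T(t) = T_a + (T₀ - T_a)e^(-kt).
(a) Use T(5) = 57: (57 - 30)/(100 - 30) = e^(-k·5), so k = -ln(0.386)/5 ≈ 0.1905.
(b) Apply k to t = 19: T(19) = 30 + (70)e^(-3.620) ≈ 31.9°C.


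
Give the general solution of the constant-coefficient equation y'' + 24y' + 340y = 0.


Characteristic equation: r² + 24r + 340 = 0.
Discriminant is negative; roots r = -12 ± 14i (complex conjugate pair).
General solution uses e^(α x)(C₁ cos(β x) + C₂ sin(β x)): y = e^(-12x)(C₁cos(14x) + C₂sin(14x)).


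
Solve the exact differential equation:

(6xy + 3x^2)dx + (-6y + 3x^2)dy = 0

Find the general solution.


Check exactness: ∂M/∂y = 6x and ∂N/∂x = 6x; equal, so the equation is exact.
Integrate M with respect to x (treating y as constant): ∫M dx = 3x^2y + x^3 + h(y).
Differentiate w.r.t. y and set equal to N: the x-dependent terms already match, leaving h'(y) = -6y. Integrate: h(y) = -3y^2.
So F(x,y) = -3y^2 + 3x^2y + x^3.
General solution: -3y^2 + 3x^2y + x^3 = C.


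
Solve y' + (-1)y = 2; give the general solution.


P(x) = -1 ⇒ μ = e^(-x).
(μ y)' = 2e^(-x) ⇒ μ y = -2e^(-x) + C.
Divide by μ: y = -2 + Ce^(x).


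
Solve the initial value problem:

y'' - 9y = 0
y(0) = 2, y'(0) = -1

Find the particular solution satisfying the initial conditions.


Characteristic roots of r² - 9 = 0 are 3, -3.
General solution y = c₁ e^(3x) + c₂ e^(-3x).
Apply y(0) = 2: c₁ + c₂ = 2. Apply y'(0) = -1: 3 c₁ - 3 c₂ = -1.
Solve: c₁ = 5/6, c₂ = 7/6.
Particular solution: y = (5/6)e^(3x) + (7/6)e^(-3x).


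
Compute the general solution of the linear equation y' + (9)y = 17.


P(x) = 9, Q(x) = 17; integrating factor μ = e^(9x).
(μ y)' = 17e^(9x) ⇒ μ y = (17/9)e^(9x) + C.
Divide by μ: y = 17/9 + Ce^(-9x).


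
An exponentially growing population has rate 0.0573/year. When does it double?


Exponential growth: P(t) = P₀ e^(0.0573t). Set P(t)/P₀ = 2: e^(0.0573t) = 2.
Solve: t = ln(2)/0.0573 ≈ 12.10 years.


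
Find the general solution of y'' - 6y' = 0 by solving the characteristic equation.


Characteristic equation: r² - 6r = 0.
Factor: (r - 0)(r - 6) = 0 ⇒ r = 0, 6 (distinct real).
General solution: y = C₁ + C₂e^(6x).


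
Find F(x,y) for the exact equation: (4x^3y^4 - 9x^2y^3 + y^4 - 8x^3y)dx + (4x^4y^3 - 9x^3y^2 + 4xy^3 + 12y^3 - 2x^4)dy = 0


Check exactness: ∂M/∂y = 16x^3y^3 - 27x^2y^2 + 4y^3 - 8x^3 and ∂N/∂x = 16x^3y^3 - 27x^2y^2 + 4y^3 - 8x^3; equal, so the equation is exact.
Integrate M with respect to x (treating y as constant): ∫M dx = x^4y^4 - 3x^3y^3 + xy^4 - 2x^4y + h(y).
Differentiate w.r.t. y and set equal to N: the x-dependent terms already match, leaving h'(y) = 12y^3. Integrate: h(y) = 3y^4.
So F(x,y) = x^4y^4 - 3x^3y^3 + xy^4 + 3y^4 - 2x^4y.
General solution: x^4y^4 - 3x^3y^3 + xy^4 + 3y^4 - 2x^4y = C.


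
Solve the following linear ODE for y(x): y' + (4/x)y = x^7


P(x) = 4/x ⇒ μ = x^4.
(x^4 y)' = x^4·x^7 = x^11.
Integrate: x^4 y = x^12/(12) + C.
Solve for y: y = (1/12)x^8 + C/x^4.


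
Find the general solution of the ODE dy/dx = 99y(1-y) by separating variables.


Separate: dy/[y(1-y)] = 99 dx.
Partial fractions: 1/[y(1-y)] = 1/y + 1/(1-y).
Integrate: ln|y/(1-y)| = 99x + C₀.
Solve for y: y = 1/(1 + Ce^(-99x)).


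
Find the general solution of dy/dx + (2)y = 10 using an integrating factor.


P(x) = 2, Q(x) = 10; integrating factor μ = e^(2x).
(μ y)' = 10e^(2x) ⇒ μ y = 5e^(2x) + C.
Divide by μ: y = 5 + Ce^(-2x).


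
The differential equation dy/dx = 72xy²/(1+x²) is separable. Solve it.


Separate: dy/y² = 72x/(1+x²) dx.
Integrate LHS: ∫ dy/y² = -1/y.
Integrate RHS via u = 1+x²: 36ln(1+x²) + C.
Result: -1/y = 36ln(1+x²) + C.


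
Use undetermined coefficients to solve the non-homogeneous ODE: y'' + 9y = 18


Homogeneous part: r² + 9 = 0 ⇒ r = ±3i, so y_h = C₁cos(3x) + C₂sin(3x).
Try constant y_p = A; plug in: 9A = 18 ⇒ A = 2.
General solution: y = C₁cos(3x) + C₂sin(3x) + 2.


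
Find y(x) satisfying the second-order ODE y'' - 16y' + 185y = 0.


Characteristic equation: r² - 16r + 185 = 0.
Discriminant is negative; roots r = 8 ± 11i (complex conjugate pair).
General solution uses e^(α x)(C₁ cos(β x) + C₂ sin(β x)): y = e^(8x)(C₁cos(11x) + C₂sin(11x)).


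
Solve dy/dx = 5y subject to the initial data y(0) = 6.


General solution of y' = 5y is y = Ce^(5x).
Apply y(0) = 6: C = 6.
Particular solution: y = 6e^(5x).


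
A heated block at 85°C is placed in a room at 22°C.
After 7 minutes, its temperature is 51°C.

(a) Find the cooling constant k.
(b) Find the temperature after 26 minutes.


Newton's law: T(t) = T_a + (T₀ - T_a)e^(-kt).
(a) Use T(7) = 51: (51 - 22)/(85 - 22) = e^(-k·7), so k = -ln(0.460)/7 ≈ 0.1108.
(b) Apply k to t = 26: T(26) = 22 + (63)e^(-2.882) ≈ 25.5°C.


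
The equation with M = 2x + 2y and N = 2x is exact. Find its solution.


Check exactness: ∂M/∂y = 2 and ∂N/∂x = 2; equal, so the equation is exact.
Integrate M with respect to x (treating y as constant): ∫M dx = x^2 + 2xy + h(y).
Differentiate w.r.t. y and set equal to N: all terms match, so h'(y) = 0 and h is a constant absorbed into C.
General solution: x^2 + 2xy = C.


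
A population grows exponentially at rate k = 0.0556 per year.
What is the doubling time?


Exponential growth: P(t) = P₀ e^(0.0556t). Set P(t)/P₀ = 2: e^(0.0556t) = 2.
Solve: t = ln(2)/0.0556 ≈ 12.47 years.


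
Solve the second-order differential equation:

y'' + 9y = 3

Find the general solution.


Homogeneous part: r² + 9 = 0 ⇒ r = ±3i, so y_h = C₁cos(3x) + C₂sin(3x).
Try constant y_p = A; plug in: 9A = 3 ⇒ A = 1/3.
General solution: y = C₁cos(3x) + C₂sin(3x) + 1/3.


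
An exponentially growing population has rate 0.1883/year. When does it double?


Exponential growth: P(t) = P₀ e^(0.1883t). Set P(t)/P₀ = 2: e^(0.1883t) = 2.
Solve: t = ln(2)/0.1883 ≈ 3.68 years.


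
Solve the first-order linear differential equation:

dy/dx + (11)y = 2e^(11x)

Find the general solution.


P(x) = 11 ⇒ μ = e^(11x).
(μ y)' = 2e^(22x) ⇒ μ y = (2/22)e^(22x) + C.
Divide by μ: y = (1/11)e^(11x) + Ce^(-11x).


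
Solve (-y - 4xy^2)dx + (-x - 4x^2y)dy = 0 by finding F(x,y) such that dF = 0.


Check exactness: ∂M/∂y = -1 - 8xy and ∂N/∂x = -1 - 8xy; equal, so the equation is exact.
Integrate M with respect to x (treating y as constant): ∫M dx = -xy - 2x^2y^2 + h(y).
Differentiate w.r.t. y and set equal to N: all terms match, so h'(y) = 0 and h is a constant absorbed into C.
General solution: -xy - 2x^2y^2 = C.


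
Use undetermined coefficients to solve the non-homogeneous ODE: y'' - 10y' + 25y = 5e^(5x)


Characteristic polynomial (r - 5)² = 0; repeated root r = 5.
y_h = (C₁ + C₂x)e^(5x). Forcing matches the repeated root (resonance), so try y_p = Ax² e^(5x).
Substitute and solve for A: 2A = 5, so A = 5/2.
General solution: y = (C₁ + C₂x + (5/2)x²)e^(5x).


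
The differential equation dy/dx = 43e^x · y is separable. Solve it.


Separate variables: dy/y = 43e^x dx.
Integrate: ln|y| = 43e^x + C₀.
Exponentiate: y = Ce^(43e^x).


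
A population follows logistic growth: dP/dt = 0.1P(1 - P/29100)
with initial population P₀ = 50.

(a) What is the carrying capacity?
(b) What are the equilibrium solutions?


Logistic ODE dP/dt = 0.1P(1 - P/29100) has equilibria where dP/dt = 0, i.e. P = 0 or P = 29100.
The coefficient (1 - P/K) = 0 when P = K, identifying K = 29100 as the carrying capacity.
(a) K = 29100; (b) equilibria P = 0 and P = 29100.


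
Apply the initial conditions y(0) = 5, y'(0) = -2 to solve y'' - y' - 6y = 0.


Characteristic roots of r² - r - 6 = 0 are 3, -2.
General solution y = c₁ e^(3x) + c₂ e^(-2x).
Apply y(0) = 5: c₁ + c₂ = 5. Apply y'(0) = -2: 3 c₁ - 2 c₂ = -2.
Solve: c₁ = 8/5, c₂ = 17/5.
Particular solution: y = (8/5)e^(3x) + (17/5)e^(-2x).


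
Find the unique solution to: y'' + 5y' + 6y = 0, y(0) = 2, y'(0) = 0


Characteristic roots of r² + 5r + 6 = 0 are -2, -3.
General solution y = c₁ e^(-2x) + c₂ e^(-3x).
Apply y(0) = 2: c₁ + c₂ = 2. Apply y'(0) = 0: -2 c₁ - 3 c₂ = 0.
Solve: c₁ = 6, c₂ = -4.
Particular solution: y = 6e^(-2x) - 4e^(-3x).


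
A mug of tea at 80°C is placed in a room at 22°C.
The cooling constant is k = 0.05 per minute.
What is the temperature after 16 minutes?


Newton's law: dT/dt = -k(T - T_a) has solution T(t) = T_a + (T₀ - T_a)e^(-kt).
Plug in T_a = 22, T₀ = 80, k = 0.05, t = 16: T(16) = 22 + (58)e^(-0.80) ≈ 48.1°C.


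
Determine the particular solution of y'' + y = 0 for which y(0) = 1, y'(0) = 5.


Characteristic roots of r² + 1 = 0 are ±1i, so y = C₁cos(x) + C₂sin(x).
Apply y(0) = 1: C₁ = 1. Differentiate and apply y'(0) = 5: 1·C₂ = 5, so C₂ = 5.
Particular solution: y = cos(x) + 5sin(x).


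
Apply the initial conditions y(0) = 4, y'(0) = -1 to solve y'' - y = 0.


Characteristic roots of r² - 1 = 0 are 1, -1.
General solution y = c₁ e^(x) + c₂ e^(-x).
Apply y(0) = 4: c₁ + c₂ = 4. Apply y'(0) = -1: 1 c₁ - 1 c₂ = -1.
Solve: c₁ = 3/2, c₂ = 5/2.
Particular solution: y = (3/2)e^(x) + (5/2)e^(-x).


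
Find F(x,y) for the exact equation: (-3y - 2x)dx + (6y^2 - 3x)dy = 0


Check exactness: ∂M/∂y = -3 and ∂N/∂x = -3; equal, so the equation is exact.
Integrate M with respect to x (treating y as constant): ∫M dx = -3xy - x^2 + h(y).
Differentiate w.r.t. y and set equal to N: the x-dependent terms already match, leaving h'(y) = 6y^2. Integrate: h(y) = 2y^3.
So F(x,y) = 2y^3 - 3xy - x^2.
General solution: 2y^3 - 3xy - x^2 = C.


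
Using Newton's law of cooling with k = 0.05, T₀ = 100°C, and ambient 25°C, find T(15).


Newton's law: dT/dt = -k(T - T_a) has solution T(t) = T_a + (T₀ - T_a)e^(-kt).
Plug in T_a = 25, T₀ = 100, k = 0.05, t = 15: T(15) = 25 + (75)e^(-0.75) ≈ 60.4°C.


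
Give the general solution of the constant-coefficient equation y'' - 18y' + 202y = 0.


Characteristic equation: r² - 18r + 202 = 0.
Discriminant is negative; roots r = 9 ± 11i (complex conjugate pair).
General solution uses e^(α x)(C₁ cos(β x) + C₂ sin(β x)): y = e^(9x)(C₁cos(11x) + C₂sin(11x)).
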